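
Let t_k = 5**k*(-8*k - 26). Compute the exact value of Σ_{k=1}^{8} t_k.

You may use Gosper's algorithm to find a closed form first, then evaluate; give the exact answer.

Σ = -42968720

r(k) = 5*(4*k + 17)/(4*k + 13) after simplifying.
Factor: A=5; B=1; C=k + 13/4.
Need (5)·f(k+1) − (1)·f(k) = k + 13/4.
From deg A=0, deg B=0, deg C=1: d=1.
A polynomial solution: f(k) = (k + 2)/4.
Certificate R = B(k−1)f/C = (k + 2)/(4*k + 13) gives s_k = -2*5**k*(k + 2).
Verify: 5**k*(-8*k - 26) matches t_k.
Sum = s_(9) − s_(1); s_(9) = -42968750, s_(1) = -30 ⇒ -42968720.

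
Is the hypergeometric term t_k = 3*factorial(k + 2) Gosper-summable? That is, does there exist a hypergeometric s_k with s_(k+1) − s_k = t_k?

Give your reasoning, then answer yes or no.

No. Not Gosper-summable.

t_(k+1)/t_k = k + 3.
Take A(k)=k + 3, B(k)=1, C(k)=1.
Need (k + 3)·f(k+1) − (1)·f(k) = 1.
From deg A=1, deg B=0, deg C=0: d=-1.
Negative degree bound (-1): no f exists, t_k not Gosper-summable.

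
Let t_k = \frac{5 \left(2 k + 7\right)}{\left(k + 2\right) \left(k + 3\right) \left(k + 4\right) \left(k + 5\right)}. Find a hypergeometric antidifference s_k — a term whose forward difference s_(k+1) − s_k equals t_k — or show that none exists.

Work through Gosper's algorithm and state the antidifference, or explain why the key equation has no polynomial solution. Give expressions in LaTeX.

s_k = \frac{5 k \left(k + 6\right)}{8 \left(k^{2} + 6 k + 8\right)}

Step 1: r(k) = (k + 2)*(2*k + 9)/((k + 6)*(2*k + 7)).
Gosper form: A/B · C(k+1)/C(k) with A=k + 2, B=k + 6, C=k + 7/2.
Key eq: (k + 2)·f(k+1) = (k + 5)·f(k) + (k + 7/2).
Bound: deg f ≤ 3.
Solve for f: f(k) = k*(k + 3)*(k + 6)/16 (degree 3 ≤ 3).
Then R = B(k−1)f/C = k*(k + 3)*(k + 5)*(k + 6)/(8*(2*k + 7)), so s_k = R(k)·t_k = 5*k*(k + 6)/(8*(k**2 + 6*k + 8)).
Δs = 5*(2*k + 7)/(k**4 + 14*k**3 + 71*k**2 + 154*k + 120), as required.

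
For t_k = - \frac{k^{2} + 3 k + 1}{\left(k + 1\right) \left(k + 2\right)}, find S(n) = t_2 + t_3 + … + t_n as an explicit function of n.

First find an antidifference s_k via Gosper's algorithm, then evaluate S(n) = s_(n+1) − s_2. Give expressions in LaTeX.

S(n) = \frac{- 3 n^{2} - 2 n + 5}{3 \left(n + 2\right)}

Ratio r(k) = (k + 1)*(3*k + (k + 1)**2 + 4)/((k + 3)*(k**2 + 3*k + 1)).
Factor: A=k + 1; B=k + 3; C=k**2 + 3*k + 1.
Solve (k + 1)·f(k+1) − (k + 2)·f(k) = k**2 + 3*k + 1.
d = 2 from the (1,1,2) case.
Solve for f: f(k) = k**2 (degree 2 ≤ 2).
So s_k = (B(k−1)f/C)·t_k = (k**2*(k + 2)/(k**2 + 3*k + 1))·t_k = -k**2/(k + 1).
Verify: (k**2*(k + 2) - (k + 1)**3)/((k + 1)*(k + 2)) matches t_k.
Evaluate: s_(n+1) = (-n**2 - 2*n - 1)/(n + 2); subtract s_(2) = -4/3 ⇒ S(n) = (-3*n**2 - 2*n + 5)/(3*(n + 2)).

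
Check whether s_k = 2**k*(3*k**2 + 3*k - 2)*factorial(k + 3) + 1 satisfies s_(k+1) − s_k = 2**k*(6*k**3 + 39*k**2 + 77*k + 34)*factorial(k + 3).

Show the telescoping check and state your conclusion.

s_(k+1) = 2**(k + 1)*(3*k + 3*(k + 1)**2 + 1)*factorial(k + 4) + 1
s_(k+1) − s_k = 2**k*(6*k**3 + 39*k**2 + 77*k + 34)*factorial(k + 3)
(s_(k+1) − s_k) − t_k = 0

valid (s_(k+1) − s_k reduces to t_k)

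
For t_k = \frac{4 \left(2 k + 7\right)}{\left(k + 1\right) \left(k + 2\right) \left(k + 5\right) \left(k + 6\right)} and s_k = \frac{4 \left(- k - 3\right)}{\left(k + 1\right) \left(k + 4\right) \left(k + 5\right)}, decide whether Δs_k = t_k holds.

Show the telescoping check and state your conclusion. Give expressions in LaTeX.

Invalid: residual \frac{4 \left(- 3 k - 8\right)}{k^{5} + 18 k^{4} + 121 k^{3} + 372 k^{2} + 508 k + 240} ≠ 0.

s_(k+1) = 4*(-k - 4)/((k + 2)*(k + 5)*(k + 6))
s_(k+1) − s_k = 8*(k**2 + 6*k + 10)/(k**5 + 18*k**4 + 121*k**3 + 372*k**2 + 508*k + 240)
(s_(k+1) − s_k) − t_k = 4*(-3*k - 8)/(k**5 + 18*k**4 + 121*k**3 + 372*k**2 + 508*k + 240)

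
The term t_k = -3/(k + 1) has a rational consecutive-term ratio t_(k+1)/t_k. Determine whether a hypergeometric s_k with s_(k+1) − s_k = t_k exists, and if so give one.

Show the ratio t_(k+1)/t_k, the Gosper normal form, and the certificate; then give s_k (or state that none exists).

Ratio r(k) = (k + 1)/(k + 2).
Gosper form: A/B · C(k+1)/C(k) with A=k + 1, B=k + 2, C=1.
Set up (k + 1)·f(k+1) − (k + 1)·f(k) − (1) = 0.
deg f ≤ 0 (via 1,1,0).
Generic f = c0 gives residual -1; -1 = 0 cannot hold, so t_k is not Gosper-summable.

none (Gosper's algorithm certifies no s_k)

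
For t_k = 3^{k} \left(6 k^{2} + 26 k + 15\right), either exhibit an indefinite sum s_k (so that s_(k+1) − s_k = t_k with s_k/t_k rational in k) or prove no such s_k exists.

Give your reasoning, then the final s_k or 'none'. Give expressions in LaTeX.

r(k) = 3*(6*k**2 + 38*k + 47)/(6*k**2 + 26*k + 15) after simplifying.
Factor: A=3; B=1; C=k**2 + 13*k/3 + 5/2.
Need (3)·f(k+1) − (1)·f(k) = k**2 + 13*k/3 + 5/2.
deg f ≤ 2 (via 0,0,2).
Coefficient equations give f(k) = (3*k**2 + 4*k - 3)/6.
R(k) = B(k−1)·f(k)/C(k) = (3*k**2 + 4*k - 3)/(6*k**2 + 26*k + 15); s_k = R·t_k = 3**k*(3*k**2 + 4*k - 3).
s_(k+1) − s_k = 3**k*(6*k**2 + 26*k + 15) = t_k.

s_k = 3^{k} \left(3 k^{2} + 4 k - 3\right)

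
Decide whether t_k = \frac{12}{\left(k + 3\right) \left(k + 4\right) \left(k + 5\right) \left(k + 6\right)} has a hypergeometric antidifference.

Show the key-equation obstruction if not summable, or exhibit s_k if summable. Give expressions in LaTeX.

Yes. s_k = \frac{k \left(k^{2} + 12 k + 47\right)}{15 \left(k + 3\right) \left(k + 4\right) \left(k + 5\right)}.

Ratio r(k) = (k + 3)/(k + 7).
Take A(k)=k + 3, B(k)=k + 7, C(k)=1.
Solve (k + 3)·f(k+1) − (k + 6)·f(k) = 1.
d = 3 from the (1,1,0) case.
Match coefficients ⇒ f(k) = k*(k**2 + 12*k + 47)/180.
Get s_k = R·t_k = k*(k**2 + 12*k + 47)/(15*(k + 3)*(k + 4)*(k + 5)) with R(k) = B(k−1)f(k)/C(k) = k*(k + 6)*(k**2 + 12*k + 47)/180.
Verify: 12/(k**4 + 18*k**3 + 119*k**2 + 342*k + 360) matches t_k.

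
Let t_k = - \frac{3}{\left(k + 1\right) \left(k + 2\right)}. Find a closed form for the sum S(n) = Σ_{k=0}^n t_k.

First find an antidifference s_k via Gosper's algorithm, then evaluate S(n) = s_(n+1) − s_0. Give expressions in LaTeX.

Compute t_(k+1)/t_k: get (k + 1)/(k + 3).
So A=k + 1 and B=k + 3, with C=1.
f must satisfy (k + 1)·f(k+1) − (k + 2)·f(k) = 1.
From deg A=1, deg B=1, deg C=0: d=1.
Solving with deg f ≤ 1: f(k) = k.
Get s_k = R·t_k = -3*k/(k + 1) with R(k) = B(k−1)f(k)/C(k) = k*(k + 2).
Δs = -3/(k**2 + 3*k + 2), as required.
Telescope: S(n) = s_(n+1) − s_(0) = 3*(-n - 1)/(n + 2) − (0) = 3*(-n - 1)/(n + 2).

S(n) = \frac{3 \left(- n - 1\right)}{n + 2}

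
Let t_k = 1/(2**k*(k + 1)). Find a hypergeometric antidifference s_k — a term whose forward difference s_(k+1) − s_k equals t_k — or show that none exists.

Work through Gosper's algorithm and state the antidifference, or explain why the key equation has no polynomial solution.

none (Gosper's algorithm certifies no s_k)

Compute t_(k+1)/t_k: get (k + 1)/(2*(k + 2)).
Factor: A=k/2 + 1/2; B=k + 2; C=1.
Set up (k/2 + 1/2)·f(k+1) − (k + 1)·f(k) − (1) = 0.
d = -1 from the (1,1,0) case.
Bound -1 < 0, so the key equation has no polynomial solution.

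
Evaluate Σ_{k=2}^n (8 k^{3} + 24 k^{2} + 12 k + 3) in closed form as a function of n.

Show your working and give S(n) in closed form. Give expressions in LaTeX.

S(n) = 2 n^{4} + 12 n^{3} + 20 n^{2} + 13 n - 47

Compute t_(k+1)/t_k: get (8*k**3 + 48*k**2 + 84*k + 47)/(8*k**3 + 24*k**2 + 12*k + 3).
Gosper form: A/B · C(k+1)/C(k) with A=1, B=1, C=k**3 + 3*k**2 + 3*k/2 + 3/8.
Solve (1)·f(k+1) − (1)·f(k) = k**3 + 3*k**2 + 3*k/2 + 3/8.
deg f ≤ 4 (via 0,0,3).
A polynomial solution: f(k) = k*(2*k**3 + 4*k**2 - 4*k + 1)/8.
R(k) = B(k−1)·f(k)/C(k) = k*(2*k**3 + 4*k**2 - 4*k + 1)/(8*k**3 + 24*k**2 + 12*k + 3); s_k = R·t_k = k*(2*k**3 + 4*k**2 - 4*k + 1).
Check: Δs_k = 8*k**3 + 24*k**2 + 12*k + 3. ✓
Evaluate: s_(n+1) = 2*n**4 + 12*n**3 + 20*n**2 + 13*n + 3; subtract s_(2) = 50 ⇒ S(n) = 2*n**4 + 12*n**3 + 20*n**2 + 13*n - 47.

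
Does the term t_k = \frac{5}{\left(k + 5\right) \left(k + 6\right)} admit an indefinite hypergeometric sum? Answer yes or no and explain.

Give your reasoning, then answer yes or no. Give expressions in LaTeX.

The ratio is (k + 5)/(k + 7).
Normal form (A,B,C) = (k + 5, k + 7, 1).
Set up (k + 5)·f(k+1) − (k + 6)·f(k) − (1) = 0.
deg f ≤ 1 (via 1,1,0).
A polynomial solution: f(k) = k/5.
Get s_k = R·t_k = k/(k + 5) with R(k) = B(k−1)f(k)/C(k) = k*(k + 6)/5.
Verify: 5/(k**2 + 11*k + 30) matches t_k.

Yes. s_k = \frac{k}{k + 5}.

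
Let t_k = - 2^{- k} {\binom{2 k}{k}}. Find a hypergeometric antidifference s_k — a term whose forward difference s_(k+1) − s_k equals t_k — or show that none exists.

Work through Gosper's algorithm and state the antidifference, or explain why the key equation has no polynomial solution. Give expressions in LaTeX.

Compute t_(k+1)/t_k: get (2*k + 1)/(k + 1).
So A=2*k + 1 and B=k + 1, with C=1.
Need (2*k + 1)·f(k+1) − (k)·f(k) = 1.
From deg A=1, deg B=1, deg C=0: d=-1.
Negative degree bound (-1): no f exists, t_k not Gosper-summable.

no hypergeometric antidifference exists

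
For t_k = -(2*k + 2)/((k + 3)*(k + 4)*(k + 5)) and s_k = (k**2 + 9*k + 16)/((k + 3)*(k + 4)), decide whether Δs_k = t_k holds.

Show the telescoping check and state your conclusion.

valid (s_(k+1) − s_k reduces to t_k)

s_(k+1) = (9*k + (k + 1)**2 + 25)/((k + 4)*(k + 5))
s_(k+1) − s_k = 2*(-k - 1)/(k**3 + 12*k**2 + 47*k + 60)
(s_(k+1) − s_k) − t_k = 0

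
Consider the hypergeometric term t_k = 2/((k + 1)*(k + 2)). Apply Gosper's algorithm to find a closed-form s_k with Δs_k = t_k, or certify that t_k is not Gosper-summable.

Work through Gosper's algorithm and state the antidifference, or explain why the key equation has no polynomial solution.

Step 1: r(k) = (k + 1)/(k + 3).
Gosper form: A/B · C(k+1)/C(k) with A=k + 1, B=k + 3, C=1.
Solve (k + 1)·f(k+1) − (k + 2)·f(k) = 1.
From deg A=1, deg B=1, deg C=0: d=1.
Solve for f: f(k) = k (degree 1 ≤ 1).
Then R = B(k−1)f/C = k*(k + 2), so s_k = R(k)·t_k = 2*k/(k + 1).
Verify: 2/(k**2 + 3*k + 2) matches t_k.

s_k = 2*k/(k + 1)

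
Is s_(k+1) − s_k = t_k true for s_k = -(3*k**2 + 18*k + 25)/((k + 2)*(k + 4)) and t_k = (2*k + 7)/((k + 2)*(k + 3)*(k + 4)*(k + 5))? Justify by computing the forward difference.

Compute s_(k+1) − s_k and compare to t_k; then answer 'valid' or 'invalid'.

s_(k+1) = (-18*k - 3*(k + 1)**2 - 43)/((k + 3)*(k + 5))
s_(k+1) − s_k = (2*k + 7)/(k**4 + 14*k**3 + 71*k**2 + 154*k + 120)
(s_(k+1) − s_k) − t_k = 0

valid (s_(k+1) − s_k reduces to t_k)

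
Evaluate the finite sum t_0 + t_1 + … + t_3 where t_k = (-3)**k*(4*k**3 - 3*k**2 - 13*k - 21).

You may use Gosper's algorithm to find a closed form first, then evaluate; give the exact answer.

t_(k+1)/t_k = 3*(-4*k**3 - 9*k**2 + 7*k + 33)/(4*k**3 - 3*k**2 - 13*k - 21).
Gosper form: A/B · C(k+1)/C(k) with A=-3, B=1, C=k**3 - 3*k**2/4 - 13*k/4 - 21/4.
Key eq: (-3)·f(k+1) = (1)·f(k) + (k**3 - 3*k**2/4 - 13*k/4 - 21/4).
deg f ≤ 3 (via 0,0,3).
Match coefficients ⇒ f(k) = -(k**3 - 3*k**2 - k - 3)/4.
Then R = B(k−1)f/C = -(k**3 - 3*k**2 - k - 3)/(4*k**3 - 3*k**2 - 13*k - 21), so s_k = R(k)·t_k = (-3)**k*(-k**3 + 3*k**2 + k + 3).
Check: Δs_k = (-3)**k*(4*k**3 - 3*k**2 - 13*k - 21). ✓
Σ_(k=0)^(3) t_k = s_(4) − s_(0) = -729 − (3) = -732.

Σ = -732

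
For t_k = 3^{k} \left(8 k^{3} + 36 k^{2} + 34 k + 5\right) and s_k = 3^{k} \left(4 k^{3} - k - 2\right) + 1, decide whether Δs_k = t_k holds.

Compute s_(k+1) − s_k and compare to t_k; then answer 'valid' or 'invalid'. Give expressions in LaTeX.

Valid — Δs_k = t_k.

s_(k+1) = 3**(k + 1)*(-k + 4*(k + 1)**3 - 3) + 1
s_(k+1) − s_k = 3**k*(8*k**3 + 36*k**2 + 34*k + 5)
(s_(k+1) − s_k) − t_k = 0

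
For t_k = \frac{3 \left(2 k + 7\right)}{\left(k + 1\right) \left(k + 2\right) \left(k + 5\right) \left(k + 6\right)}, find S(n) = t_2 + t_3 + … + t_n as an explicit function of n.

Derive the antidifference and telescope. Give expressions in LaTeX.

S(n) = \frac{n^{2} + 8 n - 9}{7 \left(n^{2} + 8 n + 12\right)}

The ratio is (k + 1)*(k + 5)*(2*k + 9)/((k + 3)*(k + 7)*(2*k + 7)).
Gosper form: A/B · C(k+1)/C(k) with A=k + 1, B=k + 7, C=k**3 + 21*k**2/2 + 73*k/2 + 42.
Set up (k + 1)·f(k+1) − (k + 6)·f(k) − (k**3 + 21*k**2/2 + 73*k/2 + 42) = 0.
d = 5 from the (1,1,3) case.
A polynomial solution: f(k) = k*(k + 2)*(k + 3)*(k + 4)*(k + 6)/10.
Certificate R = B(k−1)f/C = k*(k + 2)*(k + 6)**2/(5*(2*k + 7)) gives s_k = 3*k*(k + 6)/(5*(k**2 + 6*k + 5)).
Check: Δs_k = 3*(2*k + 7)/(k**4 + 14*k**3 + 65*k**2 + 112*k + 60). ✓
Σ_(k=2)^n t_k = s_(n+1) − s_(2) = (3*(n**2 + 8*n + 7)/(5*(n**2 + 8*n + 12))) − (16/35), i.e. (n**2 + 8*n - 9)/(7*(n**2 + 8*n + 12)).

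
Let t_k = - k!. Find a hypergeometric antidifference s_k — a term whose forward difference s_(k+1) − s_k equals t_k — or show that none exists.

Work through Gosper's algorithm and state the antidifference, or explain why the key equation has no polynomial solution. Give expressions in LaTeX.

Step 1: r(k) = k + 1.
Take A(k)=k + 1, B(k)=1, C(k)=1.
f must satisfy (k + 1)·f(k+1) − (1)·f(k) = 1.
Bound: deg f ≤ -1.
Negative degree bound (-1): no f exists, t_k not Gosper-summable.

none (Gosper's algorithm certifies no s_k)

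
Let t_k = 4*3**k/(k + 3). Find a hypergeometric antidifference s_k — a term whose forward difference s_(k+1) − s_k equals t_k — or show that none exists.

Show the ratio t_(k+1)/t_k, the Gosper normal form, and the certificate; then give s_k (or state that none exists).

r(k) = 3*(k + 3)/(k + 4) after simplifying.
Gosper form: A/B · C(k+1)/C(k) with A=3*k + 9, B=k + 4, C=1.
f must satisfy (3*k + 9)·f(k+1) − (k + 3)·f(k) = 1.
Degrees (1,1,0) ⇒ d ≤ -1.
deg f ≤ -1 is impossible — no certificate.

no hypergeometric antidifference exists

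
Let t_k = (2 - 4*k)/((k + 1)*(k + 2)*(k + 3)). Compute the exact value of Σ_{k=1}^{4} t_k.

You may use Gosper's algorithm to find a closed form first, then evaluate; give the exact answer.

Step 1: r(k) = (k + 1)*(2*k + 1)/((k + 4)*(2*k - 1)).
Normal form (A,B,C) = (k + 1, k + 4, k - 1/2).
Solve (k + 1)·f(k+1) − (k + 3)·f(k) = k - 1/2.
Degrees (1,1,1) ⇒ d ≤ 2.
Match coefficients ⇒ f(k) = k*(k - 5)/8.
Certificate R = B(k−1)f/C = k*(k - 5)*(k + 3)/(4*(2*k - 1)) gives s_k = -k*(k - 5)/(2*(k + 1)*(k + 2)).
s_(k+1) − s_k = 2*(1 - 2*k)/(k**3 + 6*k**2 + 11*k + 6) = t_k.
Sum = s_(5) − s_(1); s_(5) = 0, s_(1) = 1/3 ⇒ -1/3.

Σ = -1/3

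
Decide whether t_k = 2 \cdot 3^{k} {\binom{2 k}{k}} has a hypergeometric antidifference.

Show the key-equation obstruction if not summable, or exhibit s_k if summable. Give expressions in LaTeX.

Step 1: r(k) = 6*(2*k + 1)/(k + 1).
A = 12*k + 6, B = k + 1, C = 1.
Key eq: (12*k + 6)·f(k+1) = (k)·f(k) + (1).
Bound: deg f ≤ -1.
d = -1 < 0 ⇒ no nonzero polynomial f; not summable.

No. Not Gosper-summable.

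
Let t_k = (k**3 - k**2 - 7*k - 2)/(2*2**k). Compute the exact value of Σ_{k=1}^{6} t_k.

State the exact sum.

t_(k+1)/t_k = (k**3/2 + k**2 - 3*k - 9/2)/(k**3 - k**2 - 7*k - 2).
Factor: A=1/2; B=1; C=k**3 - k**2 - 7*k - 2.
Key eq: (1/2)·f(k+1) = (1)·f(k) + (k**3 - k**2 - 7*k - 2).
deg f ≤ 3 (via 0,0,3).
Solve for f: f(k) = -2*(k**3 + 2*k**2 + 1) (degree 3 ≤ 3).
Get s_k = R·t_k = (-k**3 - 2*k**2 - 1)/2**k with R(k) = B(k−1)f(k)/C(k) = -2*(k**3 + 2*k**2 + 1)/((k + 2)*(k**2 - 3*k - 1)).
Check: Δs_k = (k**3 - k**2 - 7*k - 2)/(2*2**k). ✓
Sum = s_(7) − s_(1); s_(7) = -221/64, s_(1) = -2 ⇒ -93/64.

Σ = -93/64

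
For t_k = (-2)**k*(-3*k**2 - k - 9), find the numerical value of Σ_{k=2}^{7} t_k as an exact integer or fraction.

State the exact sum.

Ratio r(k) = 2*(-3*k**2 - 7*k - 13)/(3*k**2 + k + 9).
A = -2, B = 1, C = k**2 + k/3 + 3.
Solve (-2)·f(k+1) − (1)·f(k) = k**2 + k/3 + 3.
d = 2 from the (0,0,2) case.
Solving with deg f ≤ 2: f(k) = -(k**2 - k + 3)/3.
So s_k = (B(k−1)f/C)·t_k = (-(k**2 - k + 3)/(3*k**2 + k + 9))·t_k = (-2)**k*(k**2 - k + 3).
Verify: (-2)**k*(-3*k**2 - k - 9) matches t_k.
Σ_(k=2)^(7) t_k = s_(8) − s_(2) = 15104 − (20) = 15084.

Σ = 15084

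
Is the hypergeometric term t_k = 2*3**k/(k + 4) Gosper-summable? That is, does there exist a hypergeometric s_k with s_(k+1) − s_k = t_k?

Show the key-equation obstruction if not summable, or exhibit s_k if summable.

Ratio r(k) = 3*(k + 4)/(k + 5).
Gosper form: A/B · C(k+1)/C(k) with A=3*k + 12, B=k + 5, C=1.
f must satisfy (3*k + 12)·f(k+1) − (k + 4)·f(k) = 1.
From deg A=1, deg B=1, deg C=0: d=-1.
Negative degree bound (-1): no f exists, t_k not Gosper-summable.

No — key equation has no polynomial f.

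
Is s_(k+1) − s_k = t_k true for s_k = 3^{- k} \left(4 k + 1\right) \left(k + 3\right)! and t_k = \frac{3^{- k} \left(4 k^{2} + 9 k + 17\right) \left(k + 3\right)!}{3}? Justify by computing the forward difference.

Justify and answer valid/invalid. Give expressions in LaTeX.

valid (s_(k+1) − s_k reduces to t_k)

s_(k+1) = (4*k + 5)*factorial(k + 4)/(3*3**k)
s_(k+1) − s_k = (4*k**2 + 9*k + 17)*factorial(k + 3)/(3*3**k)
(s_(k+1) − s_k) − t_k = 0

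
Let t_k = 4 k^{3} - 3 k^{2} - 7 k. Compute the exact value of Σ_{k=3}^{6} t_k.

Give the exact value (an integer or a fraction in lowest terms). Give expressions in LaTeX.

t_(k+1)/t_k = (4*k**2 + 5*k - 6)/(k*(4*k - 7)).
A = 1, B = 1, C = k**3 - 3*k**2/4 - 7*k/4.
Solve (1)·f(k+1) − (1)·f(k) = k**3 - 3*k**2/4 - 7*k/4.
Degrees (0,0,3) ⇒ d ≤ 4.
Match coefficients ⇒ f(k) = k*(k - 3)*(k - 1)*(k + 1)/4.
Then R = B(k−1)f/C = (k - 3)*(k - 1)/(4*k - 7), so s_k = R(k)·t_k = k*(k**3 - 3*k**2 - k + 3).
s_(k+1) − s_k = k*(4*k**2 - 3*k - 7) = t_k.
Sum = s_(7) − s_(3); s_(7) = 1344, s_(3) = 0 ⇒ 1344.

Σ = 1344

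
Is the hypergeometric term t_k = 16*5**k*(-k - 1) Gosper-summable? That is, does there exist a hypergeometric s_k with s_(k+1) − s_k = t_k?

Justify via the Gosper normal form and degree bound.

Yes. s_k = 5**k*(1 - 4*k).

The ratio is 5*(k + 2)/(k + 1).
Gosper form: A/B · C(k+1)/C(k) with A=5, B=1, C=k + 1.
Solve (5)·f(k+1) − (1)·f(k) = k + 1.
Bound: deg f ≤ 1.
Coefficient equations give f(k) = (4*k - 1)/16.
Get s_k = R·t_k = 5**k*(1 - 4*k) with R(k) = B(k−1)f(k)/C(k) = (4*k - 1)/(16*(k + 1)).
s_(k+1) − s_k = 16*5**k*(-k - 1) = t_k.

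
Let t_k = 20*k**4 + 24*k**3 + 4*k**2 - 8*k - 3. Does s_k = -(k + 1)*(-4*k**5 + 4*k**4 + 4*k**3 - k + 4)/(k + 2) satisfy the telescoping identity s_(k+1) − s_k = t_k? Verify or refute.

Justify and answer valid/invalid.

s_(k+1) = -(k + 2)*(-k - 4*(k + 1)**5 + 4*(k + 1)**4 + 4*(k + 1)**3 + 3)/(k + 3)
s_(k+1) − s_k = (20*k**6 + 108*k**5 + 176*k**4 + 100*k**3 - 19*k**2 - 43*k - 16)/(k**2 + 5*k + 6)
(s_(k+1) − s_k) − t_k = 2*(-8*k**5 - 34*k**4 - 28*k**3 + 10*k + 1)/(k**2 + 5*k + 6)

Invalid: residual 2*(-8*k**5 - 34*k**4 - 28*k**3 + 10*k + 1)/(k**2 + 5*k + 6) ≠ 0.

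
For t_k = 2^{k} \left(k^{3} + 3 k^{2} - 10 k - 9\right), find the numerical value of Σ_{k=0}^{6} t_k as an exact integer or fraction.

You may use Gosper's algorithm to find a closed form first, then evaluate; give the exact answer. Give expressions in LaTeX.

Σ = 21885

Ratio r(k) = 2*(k**3 + 6*k**2 - k - 15)/(k**3 + 3*k**2 - 10*k - 9).
Factor: A=2; B=1; C=k**3 + 3*k**2 - 10*k - 9.
f must satisfy (2)·f(k+1) − (1)·f(k) = k**3 + 3*k**2 - 10*k - 9.
d = 3 from the (0,0,3) case.
Match coefficients ⇒ f(k) = k**3 - 3*k**2 - 4*k + 3.
So s_k = (B(k−1)f/C)·t_k = ((k**3 - 3*k**2 - 4*k + 3)/(k**3 + 3*k**2 - 10*k - 9))·t_k = 2**k*(k**3 - 3*k**2 - 4*k + 3).
Check: Δs_k = 2**k*(k**3 + 3*k**2 - 10*k - 9). ✓
Evaluate s at k=7 and k=0: 21888 and 3; difference 21885.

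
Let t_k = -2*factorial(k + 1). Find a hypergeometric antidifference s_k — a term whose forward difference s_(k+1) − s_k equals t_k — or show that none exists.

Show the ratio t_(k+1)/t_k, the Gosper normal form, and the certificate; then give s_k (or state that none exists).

none (Gosper's algorithm certifies no s_k)

Compute t_(k+1)/t_k: get k + 2.
So A=k + 2 and B=1, with C=1.
Key eq: (k + 2)·f(k+1) = (1)·f(k) + (1).
d = -1 from the (1,0,0) case.
Negative degree bound (-1): no f exists, t_k not Gosper-summable.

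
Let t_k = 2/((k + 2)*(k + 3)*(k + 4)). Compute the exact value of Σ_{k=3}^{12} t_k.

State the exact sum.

r(k) = (k + 2)/(k + 5) after simplifying.
Factor: A=k + 2; B=k + 5; C=1.
f must satisfy (k + 2)·f(k+1) − (k + 4)·f(k) = 1.
deg f ≤ 2 (via 1,1,0).
Solving with deg f ≤ 2: f(k) = k*(k + 5)/12.
Then R = B(k−1)f/C = k*(k + 4)*(k + 5)/12, so s_k = R(k)·t_k = k*(k + 5)/(6*(k + 2)*(k + 3)).
Δs = 2/(k**3 + 9*k**2 + 26*k + 24), as required.
Sum = s_(13) − s_(3); s_(13) = 13/80, s_(3) = 2/15 ⇒ 7/240.

Σ = 7/240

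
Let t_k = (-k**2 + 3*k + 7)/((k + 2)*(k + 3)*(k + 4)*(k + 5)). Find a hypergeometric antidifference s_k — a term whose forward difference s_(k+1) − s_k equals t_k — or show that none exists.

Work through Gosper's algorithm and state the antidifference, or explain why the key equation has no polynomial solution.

s_k = k*(k**2 + 33*k + 50)/(24*(k + 2)*(k + 3)*(k + 4))

Compute t_(k+1)/t_k: get (k + 2)*(3*k - (k + 1)**2 + 10)/((k + 6)*(-k**2 + 3*k + 7)).
Gosper form: A/B · C(k+1)/C(k) with A=k + 2, B=k + 6, C=k**2 - 3*k - 7.
Solve (k + 2)·f(k+1) − (k + 5)·f(k) = k**2 - 3*k - 7.
From deg A=1, deg B=1, deg C=2: d=3.
Match coefficients ⇒ f(k) = -k*(k**2 + 33*k + 50)/24.
Get s_k = R·t_k = k*(k**2 + 33*k + 50)/(24*(k + 2)*(k + 3)*(k + 4)) with R(k) = B(k−1)f(k)/C(k) = -k*(k + 5)*(k**2 + 33*k + 50)/(24*(k**2 - 3*k - 7)).
Δs = (-k**2 + 3*k + 7)/(k**4 + 14*k**3 + 71*k**2 + 154*k + 120), as required.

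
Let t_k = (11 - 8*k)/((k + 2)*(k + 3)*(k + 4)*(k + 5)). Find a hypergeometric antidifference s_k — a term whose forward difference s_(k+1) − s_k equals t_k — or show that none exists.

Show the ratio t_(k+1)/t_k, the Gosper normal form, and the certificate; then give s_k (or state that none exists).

t_(k+1)/t_k = (k + 2)*(8*k - 3)/((k + 6)*(8*k - 11)).
Factor: A=k + 2; B=k + 6; C=k - 11/8.
Set up (k + 2)·f(k+1) − (k + 5)·f(k) − (k - 11/8) = 0.
d = 3 from the (1,1,1) case.
Match coefficients ⇒ f(k) = -k*(k**2 + 9*k + 122)/192.
Certificate R = B(k−1)f/C = -k*(k + 5)*(k**2 + 9*k + 122)/(24*(8*k - 11)) gives s_k = k*(k**2 + 9*k + 122)/(24*(k + 2)*(k + 3)*(k + 4)).
Verify: (11 - 8*k)/(k**4 + 14*k**3 + 71*k**2 + 154*k + 120) matches t_k.

s_k = k*(k**2 + 9*k + 122)/(24*(k + 2)*(k + 3)*(k + 4))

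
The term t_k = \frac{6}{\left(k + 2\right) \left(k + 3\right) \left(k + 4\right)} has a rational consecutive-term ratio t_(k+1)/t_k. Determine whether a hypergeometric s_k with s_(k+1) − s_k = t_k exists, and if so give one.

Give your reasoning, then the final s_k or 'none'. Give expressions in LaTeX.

s_k = \frac{k \left(k + 5\right)}{2 \left(k + 2\right) \left(k + 3\right)}

Ratio r(k) = (k + 2)/(k + 5).
Factor: A=k + 2; B=k + 5; C=1.
Key eq: (k + 2)·f(k+1) = (k + 4)·f(k) + (1).
From deg A=1, deg B=1, deg C=0: d=2.
A polynomial solution: f(k) = k*(k + 5)/12.
So s_k = (B(k−1)f/C)·t_k = (k*(k + 4)*(k + 5)/12)·t_k = k*(k + 5)/(2*(k + 2)*(k + 3)).
Δs = 6/(k**3 + 9*k**2 + 26*k + 24), as required.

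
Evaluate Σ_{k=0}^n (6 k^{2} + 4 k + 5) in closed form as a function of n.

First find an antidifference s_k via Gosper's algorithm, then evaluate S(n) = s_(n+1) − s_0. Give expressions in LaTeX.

S(n) = 2 n^{3} + 5 n^{2} + 8 n + 5

Step 1: r(k) = (6*k**2 + 16*k + 15)/(6*k**2 + 4*k + 5).
Gosper form: A/B · C(k+1)/C(k) with A=1, B=1, C=k**2 + 2*k/3 + 5/6.
Key eq: (1)·f(k+1) = (1)·f(k) + (k**2 + 2*k/3 + 5/6).
deg f ≤ 3 (via 0,0,2).
Match coefficients ⇒ f(k) = k*(2*k**2 - k + 4)/6.
Then R = B(k−1)f/C = k*(2*k**2 - k + 4)/(6*k**2 + 4*k + 5), so s_k = R(k)·t_k = k*(2*k**2 - k + 4).
Δs = 6*k**2 + 4*k + 5, as required.
Telescope: S(n) = s_(n+1) − s_(0) = 2*n**3 + 5*n**2 + 8*n + 5 − (0) = 2*n**3 + 5*n**2 + 8*n + 5.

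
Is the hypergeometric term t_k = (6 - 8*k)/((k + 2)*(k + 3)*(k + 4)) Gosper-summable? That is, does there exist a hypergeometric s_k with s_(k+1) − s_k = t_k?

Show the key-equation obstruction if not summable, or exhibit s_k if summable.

Yes. s_k = -k*(5*k - 23)/(6*(k + 2)*(k + 3)).

Step 1: r(k) = (k + 2)*(4*k + 1)/((k + 5)*(4*k - 3)).
Factor: A=k + 2; B=k + 5; C=k - 3/4.
Set up (k + 2)·f(k+1) − (k + 4)·f(k) − (k - 3/4) = 0.
d = 2 from the (1,1,1) case.
A polynomial solution: f(k) = k*(5*k - 23)/48.
R(k) = B(k−1)·f(k)/C(k) = k*(k + 4)*(5*k - 23)/(12*(4*k - 3)); s_k = R·t_k = -k*(5*k - 23)/(6*(k + 2)*(k + 3)).
Verify: 2*(3 - 4*k)/(k**3 + 9*k**2 + 26*k + 24) matches t_k.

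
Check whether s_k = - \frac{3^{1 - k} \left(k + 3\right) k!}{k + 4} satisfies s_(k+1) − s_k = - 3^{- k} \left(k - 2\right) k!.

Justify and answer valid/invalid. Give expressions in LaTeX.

s_(k+1) = -(k + 4)*factorial(k + 1)/(3**k*(k + 5))
s_(k+1) − s_k = -(k**3 + 6*k**2 - 29)*factorial(k)/(3**k*(k + 4)*(k + 5))
(s_(k+1) − s_k) − t_k = (k**2 + 2*k - 11)*factorial(k)/(3**k*(k + 4)*(k + 5))

Invalid: residual \frac{3^{- k} \left(k^{2} + 2 k - 11\right) k!}{\left(k + 4\right) \left(k + 5\right)} ≠ 0.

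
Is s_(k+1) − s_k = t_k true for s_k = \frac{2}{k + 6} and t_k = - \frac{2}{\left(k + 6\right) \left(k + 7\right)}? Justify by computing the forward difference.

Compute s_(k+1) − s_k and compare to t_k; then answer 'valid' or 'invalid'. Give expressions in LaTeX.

valid (s_(k+1) − s_k reduces to t_k)

s_(k+1) = 2/(k + 7)
s_(k+1) − s_k = -2/((k + 6)*(k + 7))
(s_(k+1) − s_k) − t_k = 0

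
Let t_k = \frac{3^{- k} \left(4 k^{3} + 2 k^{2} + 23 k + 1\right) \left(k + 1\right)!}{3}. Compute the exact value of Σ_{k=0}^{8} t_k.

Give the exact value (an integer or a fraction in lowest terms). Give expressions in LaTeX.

Σ = 4614157/81

t_(k+1)/t_k = (4*k**4 + 22*k**3 + 67*k**2 + 108*k + 60)/(3*(4*k**3 + 2*k**2 + 23*k + 1)).
So A=k/3 + 2/3 and B=1, with C=k**3 + k**2/2 + 23*k/4 + 1/4.
Key eq: (k/3 + 2/3)·f(k+1) = (1)·f(k) + (k**3 + k**2/2 + 23*k/4 + 1/4).
deg f ≤ 2 (via 1,0,3).
Match coefficients ⇒ f(k) = 3*(4*k**2 - 2*k + 3)/4.
Certificate R = B(k−1)f/C = 3*(4*k**2 - 2*k + 3)/(4*k**3 + 2*k**2 + 23*k + 1) gives s_k = (4*k**2 - 2*k + 3)*factorial(k + 1)/3**k.
Δs = (4*k**3 + 2*k**2 + 23*k + 1)*factorial(k + 1)/(3*3**k), as required.
Evaluate s at k=9 and k=0: 4614400/81 and 3; difference 4614157/81.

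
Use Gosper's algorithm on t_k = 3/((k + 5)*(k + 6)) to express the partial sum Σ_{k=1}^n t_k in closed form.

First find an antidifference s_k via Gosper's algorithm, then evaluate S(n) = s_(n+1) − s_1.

Step 1: r(k) = (k + 5)/(k + 7).
Gosper form: A/B · C(k+1)/C(k) with A=k + 5, B=k + 7, C=1.
Key eq: (k + 5)·f(k+1) = (k + 6)·f(k) + (1).
d = 1 from the (1,1,0) case.
Match coefficients ⇒ f(k) = k/5.
Certificate R = B(k−1)f/C = k*(k + 6)/5 gives s_k = 3*k/(5*(k + 5)).
s_(k+1) − s_k = 3/(k**2 + 11*k + 30) = t_k.
Σ_(k=1)^n t_k = s_(n+1) − s_(1) = (3*(n + 1)/(5*(n + 6))) − (1/10), i.e. n/(2*(n + 6)).

S(n) = n/(2*(n + 6))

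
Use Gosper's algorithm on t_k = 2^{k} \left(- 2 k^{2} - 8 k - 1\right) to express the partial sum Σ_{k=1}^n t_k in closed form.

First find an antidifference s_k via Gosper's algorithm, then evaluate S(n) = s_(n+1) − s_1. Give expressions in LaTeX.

t_(k+1)/t_k = 2*(2*k**2 + 12*k + 11)/(2*k**2 + 8*k + 1).
So A=2 and B=1, with C=k**2 + 4*k + 1/2.
Need (2)·f(k+1) − (1)·f(k) = k**2 + 4*k + 1/2.
Degrees (0,0,2) ⇒ d ≤ 2.
Match coefficients ⇒ f(k) = (2*k**2 - 3)/2.
R(k) = B(k−1)·f(k)/C(k) = (2*k**2 - 3)/(2*k**2 + 8*k + 1); s_k = R·t_k = 2**k*(3 - 2*k**2).
Check: Δs_k = 2**k*(-2*k**2 - 8*k - 1). ✓
Telescope: S(n) = s_(n+1) − s_(1) = 2**(n + 1)*(-2*n**2 - 4*n + 1) − (2) = -4*2**n*n**2 - 8*2**n*n + 2*2**n - 2.

S(n) = - 4 \cdot 2^{n} n^{2} - 8 \cdot 2^{n} n + 2 \cdot 2^{n} - 2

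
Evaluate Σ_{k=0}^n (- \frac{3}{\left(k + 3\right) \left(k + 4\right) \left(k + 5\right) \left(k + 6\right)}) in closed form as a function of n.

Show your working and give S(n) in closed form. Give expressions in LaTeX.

r(k) = (k + 3)/(k + 7) after simplifying.
Factor: A=k + 3; B=k + 7; C=1.
Key eq: (k + 3)·f(k+1) = (k + 6)·f(k) + (1).
d = 3 from the (1,1,0) case.
Solving with deg f ≤ 3: f(k) = k*(k**2 + 12*k + 47)/180.
Get s_k = R·t_k = k*(-k**2 - 12*k - 47)/(60*(k + 3)*(k + 4)*(k + 5)) with R(k) = B(k−1)f(k)/C(k) = k*(k + 6)*(k**2 + 12*k + 47)/180.
Verify: -3/(k**4 + 18*k**3 + 119*k**2 + 342*k + 360) matches t_k.
Evaluate: s_(n+1) = (-n**3 - 15*n**2 - 74*n - 60)/(60*(n**3 + 15*n**2 + 74*n + 120)); subtract s_(0) = 0 ⇒ S(n) = (-n**3 - 15*n**2 - 74*n - 60)/(60*(n**3 + 15*n**2 + 74*n + 120)).

S(n) = \frac{- n^{3} - 15 n^{2} - 74 n - 60}{60 \left(n^{3} + 15 n^{2} + 74 n + 120\right)}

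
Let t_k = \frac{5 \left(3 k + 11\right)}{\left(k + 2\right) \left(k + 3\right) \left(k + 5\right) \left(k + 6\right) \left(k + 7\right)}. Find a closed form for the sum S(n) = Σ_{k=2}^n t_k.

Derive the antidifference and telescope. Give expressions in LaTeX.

S(n) = \frac{5 \left(n^{3} + 16 n^{2} + 81 n - 98\right)}{224 \left(n^{3} + 16 n^{2} + 81 n + 126\right)}

The ratio is (k + 2)*(k + 5)*(3*k + 14)/((k + 4)*(k + 8)*(3*k + 11)).
Normal form (A,B,C) = (k + 2, k + 8, k**2 + 23*k/3 + 44/3).
f must satisfy (k + 2)·f(k+1) − (k + 7)·f(k) = k**2 + 23*k/3 + 44/3.
From deg A=1, deg B=1, deg C=2: d=5.
Match coefficients ⇒ f(k) = k*(k + 3)*(k + 4)*(k**2 + 13*k + 52)/180.
Get s_k = R·t_k = k*(k**2 + 13*k + 52)/(12*(k**3 + 13*k**2 + 52*k + 60)) with R(k) = B(k−1)f(k)/C(k) = k*(k + 3)*(k + 7)*(k**2 + 13*k + 52)/(60*(3*k + 11)).
Verify: 5*(3*k + 11)/(k**5 + 23*k**4 + 203*k**3 + 853*k**2 + 1692*k + 1260) matches t_k.
Evaluate: s_(n+1) = (n**3 + 16*n**2 + 81*n + 66)/(12*(n**3 + 16*n**2 + 81*n + 126)); subtract s_(2) = 41/672 ⇒ S(n) = 5*(n**3 + 16*n**2 + 81*n - 98)/(224*(n**3 + 16*n**2 + 81*n + 126)).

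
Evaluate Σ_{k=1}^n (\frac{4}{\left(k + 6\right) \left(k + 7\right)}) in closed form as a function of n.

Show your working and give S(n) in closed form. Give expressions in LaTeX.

S(n) = \frac{4 n}{7 \left(n + 7\right)}

t_(k+1)/t_k = (k + 6)/(k + 8).
Factor: A=k + 6; B=k + 8; C=1.
Solve (k + 6)·f(k+1) − (k + 7)·f(k) = 1.
Bound: deg f ≤ 1.
Solving with deg f ≤ 1: f(k) = k/6.
Certificate R = B(k−1)f/C = k*(k + 7)/6 gives s_k = 2*k/(3*(k + 6)).
Verify: 4/(k**2 + 13*k + 42) matches t_k.
s_(n+1) = 2*(n + 1)/(3*(n + 7)) and s_(1) = 2/21, so S(n) = 4*n/(7*(n + 7)).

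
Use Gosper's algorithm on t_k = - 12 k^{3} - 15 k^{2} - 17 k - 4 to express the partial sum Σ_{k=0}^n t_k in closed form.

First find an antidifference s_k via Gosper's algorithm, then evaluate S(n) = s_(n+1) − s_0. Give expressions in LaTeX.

S(n) = - 3 n^{4} - 11 n^{3} - 19 n^{2} - 15 n - 4

Step 1: r(k) = (12*k**3 + 51*k**2 + 83*k + 48)/(12*k**3 + 15*k**2 + 17*k + 4).
Take A(k)=1, B(k)=1, C(k)=k**3 + 5*k**2/4 + 17*k/12 + 1/3.
Solve (1)·f(k+1) − (1)·f(k) = k**3 + 5*k**2/4 + 17*k/12 + 1/3.
deg f ≤ 4 (via 0,0,3).
A polynomial solution: f(k) = k*(3*k**3 - k**2 + 4*k - 2)/12.
R(k) = B(k−1)·f(k)/C(k) = k*(3*k**3 - k**2 + 4*k - 2)/(12*k**3 + 15*k**2 + 17*k + 4); s_k = R·t_k = k*(-3*k**3 + k**2 - 4*k + 2).
Check: Δs_k = -12*k**3 - 15*k**2 - 17*k - 4. ✓
Σ_(k=0)^n t_k = s_(n+1) − s_(0) = (-3*n**4 - 11*n**3 - 19*n**2 - 15*n - 4) − (0), i.e. -3*n**4 - 11*n**3 - 19*n**2 - 15*n - 4.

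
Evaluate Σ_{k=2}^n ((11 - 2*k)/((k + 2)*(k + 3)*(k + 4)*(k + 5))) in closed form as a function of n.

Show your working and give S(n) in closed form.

S(n) = (n**3 + 12*n**2 + 167*n - 180)/(120*(n**3 + 12*n**2 + 47*n + 60))

Compute t_(k+1)/t_k: get (k + 2)*(2*k - 9)/((k + 6)*(2*k - 11)).
So A=k + 2 and B=k + 6, with C=k - 11/2.
Solve (k + 2)·f(k+1) − (k + 5)·f(k) = k - 11/2.
From deg A=1, deg B=1, deg C=1: d=3.
Solving with deg f ≤ 3: f(k) = -k*(k**2 + 9*k + 34)/16.
Get s_k = R·t_k = k*(k**2 + 9*k + 34)/(8*(k + 2)*(k + 3)*(k + 4)) with R(k) = B(k−1)f(k)/C(k) = -k*(k + 5)*(k**2 + 9*k + 34)/(8*(2*k - 11)).
Check: Δs_k = (11 - 2*k)/(k**4 + 14*k**3 + 71*k**2 + 154*k + 120). ✓
Telescope: S(n) = s_(n+1) − s_(2) = (n**3 + 12*n**2 + 55*n + 44)/(8*(n**3 + 12*n**2 + 47*n + 60)) − (7/60) = (n**3 + 12*n**2 + 167*n - 180)/(120*(n**3 + 12*n**2 + 47*n + 60)).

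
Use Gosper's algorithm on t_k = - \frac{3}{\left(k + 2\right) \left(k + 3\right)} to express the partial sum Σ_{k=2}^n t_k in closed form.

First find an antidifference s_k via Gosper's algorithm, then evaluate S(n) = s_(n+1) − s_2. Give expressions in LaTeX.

S(n) = \frac{3 \left(1 - n\right)}{4 \left(n + 3\right)}

Step 1: r(k) = (k + 2)/(k + 4).
So A=k + 2 and B=k + 4, with C=1.
Solve (k + 2)·f(k+1) − (k + 3)·f(k) = 1.
From deg A=1, deg B=1, deg C=0: d=1.
A polynomial solution: f(k) = k/2.
Then R = B(k−1)f/C = k*(k + 3)/2, so s_k = R(k)·t_k = -3*k/(2*k + 4).
Check: Δs_k = -3/(k**2 + 5*k + 6). ✓
Σ_(k=2)^n t_k = s_(n+1) − s_(2) = (3*(-n - 1)/(2*(n + 3))) − (-3/4), i.e. 3*(1 - n)/(4*(n + 3)).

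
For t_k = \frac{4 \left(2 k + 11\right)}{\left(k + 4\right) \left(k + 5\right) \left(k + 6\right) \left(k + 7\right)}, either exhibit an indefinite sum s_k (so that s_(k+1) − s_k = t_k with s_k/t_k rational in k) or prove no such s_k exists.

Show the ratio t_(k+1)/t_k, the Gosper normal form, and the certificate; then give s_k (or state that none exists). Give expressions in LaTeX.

s_k = \frac{k \left(k + 10\right)}{6 \left(k^{2} + 10 k + 24\right)}

Ratio r(k) = (k + 4)*(2*k + 13)/((k + 8)*(2*k + 11)).
Normal form (A,B,C) = (k + 4, k + 8, k + 11/2).
Key eq: (k + 4)·f(k+1) = (k + 7)·f(k) + (k + 11/2).
deg f ≤ 3 (via 1,1,1).
A polynomial solution: f(k) = k*(k + 5)*(k + 10)/48.
Certificate R = B(k−1)f/C = k*(k + 5)*(k + 7)*(k + 10)/(24*(2*k + 11)) gives s_k = k*(k + 10)/(6*(k**2 + 10*k + 24)).
Δs = 4*(2*k + 11)/(k**4 + 22*k**3 + 179*k**2 + 638*k + 840), as required.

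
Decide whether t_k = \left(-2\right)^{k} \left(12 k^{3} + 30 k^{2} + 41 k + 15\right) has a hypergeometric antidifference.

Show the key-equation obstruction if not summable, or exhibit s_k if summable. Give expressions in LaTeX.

t_(k+1)/t_k = 2*(-12*k**3 - 66*k**2 - 137*k - 98)/(12*k**3 + 30*k**2 + 41*k + 15).
A = -2, B = 1, C = k**3 + 5*k**2/2 + 41*k/12 + 5/4.
f must satisfy (-2)·f(k+1) − (1)·f(k) = k**3 + 5*k**2/2 + 41*k/12 + 5/4.
deg f ≤ 3 (via 0,0,3).
Match coefficients ⇒ f(k) = -(4*k**3 + 2*k**2 + 3*k - 1)/12.
Get s_k = R·t_k = (-2)**k*(-4*k**3 - 2*k**2 - 3*k + 1) with R(k) = B(k−1)f(k)/C(k) = -(4*k**3 + 2*k**2 + 3*k - 1)/(12*k**3 + 30*k**2 + 41*k + 15).
s_(k+1) − s_k = (-2)**k*(12*k**3 + 30*k**2 + 41*k + 15) = t_k.

Yes. s_k = \left(-2\right)^{k} \left(- 4 k^{3} - 2 k^{2} - 3 k + 1\right).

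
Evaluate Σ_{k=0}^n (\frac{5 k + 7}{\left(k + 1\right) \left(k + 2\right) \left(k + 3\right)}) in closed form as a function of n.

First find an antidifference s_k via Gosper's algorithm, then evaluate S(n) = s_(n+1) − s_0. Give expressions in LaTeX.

t_(k+1)/t_k = (k + 1)*(5*k + 12)/((k + 4)*(5*k + 7)).
Factor: A=k + 1; B=k + 4; C=k + 7/5.
Key eq: (k + 1)·f(k+1) = (k + 3)·f(k) + (k + 7/5).
deg f ≤ 2 (via 1,1,1).
A polynomial solution: f(k) = k*(3*k + 4)/5.
Certificate R = B(k−1)f/C = k*(k + 3)*(3*k + 4)/(5*k + 7) gives s_k = k*(3*k + 4)/((k + 1)*(k + 2)).
s_(k+1) − s_k = (5*k + 7)/(k**3 + 6*k**2 + 11*k + 6) = t_k.
Evaluate: s_(n+1) = (3*n**2 + 10*n + 7)/(n**2 + 5*n + 6); subtract s_(0) = 0 ⇒ S(n) = (3*n**2 + 10*n + 7)/(n**2 + 5*n + 6).

S(n) = \frac{3 n^{2} + 10 n + 7}{n^{2} + 5 n + 6}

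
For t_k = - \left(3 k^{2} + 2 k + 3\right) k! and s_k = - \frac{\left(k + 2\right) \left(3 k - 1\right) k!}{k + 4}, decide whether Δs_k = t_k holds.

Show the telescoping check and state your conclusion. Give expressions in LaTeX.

s_(k+1) = -(k + 3)*(3*k + 2)*factorial(k + 1)/(k + 5)
s_(k+1) − s_k = -(3*k**4 + 23*k**3 + 53*k**2 + 51*k + 34)*factorial(k)/((k + 4)*(k + 5))
(s_(k+1) − s_k) − t_k = 2*(3*k**3 + 14*k**2 + 8*k + 13)*factorial(k)/((k + 4)*(k + 5))

Invalid: residual \frac{2 \left(3 k^{3} + 14 k^{2} + 8 k + 13\right) k!}{\left(k + 4\right) \left(k + 5\right)} ≠ 0.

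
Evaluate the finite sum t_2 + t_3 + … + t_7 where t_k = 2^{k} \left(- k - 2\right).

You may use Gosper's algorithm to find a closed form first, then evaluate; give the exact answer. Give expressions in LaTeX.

Σ = -2040

Step 1: r(k) = 2*(k + 3)/(k + 2).
Factor: A=2; B=1; C=k + 2.
f must satisfy (2)·f(k+1) − (1)·f(k) = k + 2.
Degrees (0,0,1) ⇒ d ≤ 1.
Match coefficients ⇒ f(k) = k.
Get s_k = R·t_k = -2**k*k with R(k) = B(k−1)f(k)/C(k) = k/(k + 2).
Verify: 2**k*(-k - 2) matches t_k.
Sum = s_(8) − s_(2); s_(8) = -2048, s_(2) = -8 ⇒ -2040.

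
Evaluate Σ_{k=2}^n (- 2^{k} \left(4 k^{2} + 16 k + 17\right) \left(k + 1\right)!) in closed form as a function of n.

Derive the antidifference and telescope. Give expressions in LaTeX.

S(n) = - 4 \cdot 2^{n} n \left(n + 2\right)! - 10 \cdot 2^{n} \left(n + 2\right)! + 168

t_(k+1)/t_k = 2*(4*k**3 + 32*k**2 + 85*k + 74)/(4*k**2 + 16*k + 17).
Take A(k)=2*k + 4, B(k)=1, C(k)=k**2 + 4*k + 17/4.
Key eq: (2*k + 4)·f(k+1) = (1)·f(k) + (k**2 + 4*k + 17/4).
Bound: deg f ≤ 1.
Match coefficients ⇒ f(k) = (2*k + 3)/4.
Get s_k = R·t_k = -2**k*(2*k + 3)*factorial(k + 1) with R(k) = B(k−1)f(k)/C(k) = (2*k + 3)/(4*k**2 + 16*k + 17).
Check: Δs_k = -2**k*(4*k**2 + 16*k + 17)*factorial(k + 1). ✓
Telescope: S(n) = s_(n+1) − s_(2) = -2**(n + 1)*(2*n + 5)*factorial(n + 2) − (-168) = -4*2**n*n*factorial(n + 2) - 10*2**n*factorial(n + 2) + 168.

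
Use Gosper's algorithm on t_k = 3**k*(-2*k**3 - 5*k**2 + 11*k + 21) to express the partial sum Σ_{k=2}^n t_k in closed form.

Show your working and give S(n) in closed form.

S(n) = -3*3**n*n**3 - 3*3**n*n**2 + 15*3**n*n + 24*3**n - 99

t_(k+1)/t_k = 3*(2*k**3 + 11*k**2 + 5*k - 25)/(2*k**3 + 5*k**2 - 11*k - 21).
Normal form (A,B,C) = (3, 1, k**3 + 5*k**2/2 - 11*k/2 - 21/2).
Need (3)·f(k+1) − (1)·f(k) = k**3 + 5*k**2/2 - 11*k/2 - 21/2.
From deg A=0, deg B=0, deg C=3: d=3.
Solving with deg f ≤ 3: f(k) = (k**3 - 2*k**2 - 4*k - 3)/2.
So s_k = (B(k−1)f/C)·t_k = ((k**3 - 2*k**2 - 4*k - 3)/((2*k + 3)*(k**2 + k - 7)))·t_k = 3**k*(-k**3 + 2*k**2 + 4*k + 3).
Check: Δs_k = 3**k*(-2*k**3 - 5*k**2 + 11*k + 21). ✓
Evaluate: s_(n+1) = 3**(n + 1)*(-n**3 - n**2 + 5*n + 8); subtract s_(2) = 99 ⇒ S(n) = -3*3**n*n**3 - 3*3**n*n**2 + 15*3**n*n + 24*3**n - 99.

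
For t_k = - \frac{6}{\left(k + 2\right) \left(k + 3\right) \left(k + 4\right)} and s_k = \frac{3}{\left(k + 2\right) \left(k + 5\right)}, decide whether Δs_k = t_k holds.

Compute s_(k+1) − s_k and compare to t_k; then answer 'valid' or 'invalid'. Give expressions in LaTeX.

s_(k+1) = 3/((k + 3)*(k + 6))
s_(k+1) − s_k = 6*(-k - 4)/(k**4 + 16*k**3 + 91*k**2 + 216*k + 180)
(s_(k+1) − s_k) − t_k = 6*(3*k + 14)/(k**5 + 20*k**4 + 155*k**3 + 580*k**2 + 1044*k + 720)

Invalid: residual \frac{6 \left(3 k + 14\right)}{k^{5} + 20 k^{4} + 155 k^{3} + 580 k^{2} + 1044 k + 720} ≠ 0.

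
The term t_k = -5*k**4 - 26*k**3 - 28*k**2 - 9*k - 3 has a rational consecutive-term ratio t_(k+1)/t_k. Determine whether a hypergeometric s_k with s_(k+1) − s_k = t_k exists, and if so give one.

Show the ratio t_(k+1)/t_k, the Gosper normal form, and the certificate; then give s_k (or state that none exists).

s_k = k*(-k**4 - 4*k**3 + 2*k**2 + 3*k - 3)

t_(k+1)/t_k = (5*k**4 + 46*k**3 + 136*k**2 + 163*k + 71)/(5*k**4 + 26*k**3 + 28*k**2 + 9*k + 3).
So A=1 and B=1, with C=k**4 + 26*k**3/5 + 28*k**2/5 + 9*k/5 + 3/5.
Solve (1)·f(k+1) − (1)·f(k) = k**4 + 26*k**3/5 + 28*k**2/5 + 9*k/5 + 3/5.
Bound: deg f ≤ 5.
Solving with deg f ≤ 5: f(k) = k*(k**4 + 4*k**3 - 2*k**2 - 3*k + 3)/5.
So s_k = (B(k−1)f/C)·t_k = (k*(k**4 + 4*k**3 - 2*k**2 - 3*k + 3)/(5*k**4 + 26*k**3 + 28*k**2 + 9*k + 3))·t_k = k*(-k**4 - 4*k**3 + 2*k**2 + 3*k - 3).
Check: Δs_k = -5*k**4 - 26*k**3 - 28*k**2 - 9*k - 3. ✓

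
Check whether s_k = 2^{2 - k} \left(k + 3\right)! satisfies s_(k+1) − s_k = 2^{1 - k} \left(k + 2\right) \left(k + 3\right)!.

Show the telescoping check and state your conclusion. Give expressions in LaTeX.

s_(k+1) = 2**(1 - k)*factorial(k + 4)
s_(k+1) − s_k = 2**(1 - k)*(k + 2)*factorial(k + 3)
(s_(k+1) − s_k) − t_k = 0

Valid — Δs_k = t_k.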